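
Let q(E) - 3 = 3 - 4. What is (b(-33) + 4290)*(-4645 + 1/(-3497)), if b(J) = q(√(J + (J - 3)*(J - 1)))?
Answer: -69717385272/3497 ≈ -1.9936e+7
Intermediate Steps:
q(E) = 2 (q(E) = 3 + (3 - 4) = 3 - 1 = 2)
b(J) = 2
(b(-33) + 4290)*(-4645 + 1/(-3497)) = (2 + 4290)*(-4645 + 1/(-3497)) = 4292*(-4645 - 1/3497) = 4292*(-16243566/3497) = -69717385272/3497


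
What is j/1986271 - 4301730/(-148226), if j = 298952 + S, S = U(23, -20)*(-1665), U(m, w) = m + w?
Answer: 4293986809556/147208502623 ≈ 29.169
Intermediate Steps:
S = -4995 (S = (23 - 20)*(-1665) = 3*(-1665) = -4995)
j = 293957 (j = 298952 - 4995 = 293957)
j/1986271 - 4301730/(-148226) = 293957/1986271 - 4301730/(-148226) = 293957*(1/1986271) - 4301730*(-1/148226) = 293957/1986271 + 2150865/74113 = 4293986809556/147208502623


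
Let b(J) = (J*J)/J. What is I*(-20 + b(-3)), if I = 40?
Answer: -920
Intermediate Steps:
b(J) = J (b(J) = J**2/J = J)
I*(-20 + b(-3)) = 40*(-20 - 3) = 40*(-23) = -920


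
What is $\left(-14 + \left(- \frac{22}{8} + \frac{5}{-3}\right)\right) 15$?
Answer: $- \frac{1105}{4} \approx -276.25$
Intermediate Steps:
$\left(-14 + \left(- \frac{22}{8} + \frac{5}{-3}\right)\right) 15 = \left(-14 + \left(\left(-22\right) \frac{1}{8} + 5 \left(- \frac{1}{3}\right)\right)\right) 15 = \left(-14 - \frac{53}{12}\right) 15 = \left(- \frac{221}{12}\right) 15 = - \frac{1105}{4}$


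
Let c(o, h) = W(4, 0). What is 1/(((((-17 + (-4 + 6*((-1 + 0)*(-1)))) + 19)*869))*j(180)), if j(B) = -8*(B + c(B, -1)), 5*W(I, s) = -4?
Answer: -5/24915968 ≈ -2.0067e-7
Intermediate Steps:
W(I, s) = -⅘ (W(I, s) = (⅕)*(-4) = -⅘)
c(o, h) = -⅘
j(B) = 32/5 - 8*B (j(B) = -8*(B - ⅘) = -8*(-⅘ + B) = 32/5 - 8*B)
1/(((((-17 + (-4 + 6*((-1 + 0)*(-1)))) + 19)*869))*j(180)) = 1/(((((-17 + (-4 + 6*((-1 + 0)*(-1)))) + 19)*869))*(32/5 - 8*180)) = 1/(((((-17 + (-4 + 6*(-1*(-1)))) + 19)*869))*(32/5 - 1440)) = 1/(((((-17 + (-4 + 6*1)) + 19)*869))*(-7168/5)) = -5/7168/(((-17 + (-4 + 6)) + 19)*869) = -5/7168/(((-17 + 2) + 19)*869) = -5/7168/((-15 + 19)*869) = -5/7168/(4*869) = -5/7168/3476 = (1/3476)*(-5/7168) = -5/24915968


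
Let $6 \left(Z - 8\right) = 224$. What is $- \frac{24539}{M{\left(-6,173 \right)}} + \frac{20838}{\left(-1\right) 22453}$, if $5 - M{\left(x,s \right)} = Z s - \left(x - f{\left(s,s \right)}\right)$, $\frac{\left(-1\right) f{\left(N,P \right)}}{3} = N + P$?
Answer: $\frac{1227473055}{458422901} \approx 2.6776$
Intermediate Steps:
$f{\left(N,P \right)} = - 3 N - 3 P$ ($f{\left(N,P \right)} = - 3 \left(N + P\right) = - 3 N - 3 P$)
$Z = \frac{136}{3}$ ($Z = 8 + \frac{1}{6} \cdot 224 = 8 + \frac{112}{3} = \frac{136}{3} \approx 45.333$)
$M{\left(x,s \right)} = 5 + x - \frac{118 s}{3}$ ($M{\left(x,s \right)} = 5 - \left(\frac{136 s}{3} - \left(x + 6 s\right)\right) = 5 - \left(- x + \frac{118 s}{3}\right) = 5 + x - \frac{118 s}{3}$)
$- \frac{24539}{M{\left(-6,173 \right)}} + \frac{20838}{\left(-1\right) 22453} = - \frac{24539}{5 - 6 - \frac{20414}{3}} + \frac{20838}{\left(-1\right) 22453} = - \frac{24539}{5 - 6 - \frac{20414}{3}} + \frac{20838}{-22453} = - \frac{24539}{- \frac{20417}{3}} + 20838 \left(- \frac{1}{22453}\right) = \left(-24539\right) \left(- \frac{3}{20417}\right) - \frac{20838}{22453} = \frac{73617}{20417} - \frac{20838}{22453} = \frac{1227473055}{458422901}$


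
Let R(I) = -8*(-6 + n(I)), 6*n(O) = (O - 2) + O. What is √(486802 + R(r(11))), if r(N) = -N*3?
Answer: √4382466/3 ≈ 697.81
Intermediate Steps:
n(O) = -⅓ + O/3 (n(O) = ((O - 2) + O)/6 = ((-2 + O) + O)/6 = (-2 + 2*O)/6 = -⅓ + O/3)
r(N) = -3*N
R(I) = 152/3 - 8*I/3 (R(I) = -8*(-6 + (-⅓ + I/3)) = -8*(-19/3 + I/3) = 152/3 - 8*I/3)
√(486802 + R(r(11))) = √(486802 + (152/3 - (-8)*11)) = √(486802 + (152/3 - 8/3*(-33))) = √(486802 + (152/3 + 88)) = √(486802 + 416/3) = √(1460822/3) = √4382466/3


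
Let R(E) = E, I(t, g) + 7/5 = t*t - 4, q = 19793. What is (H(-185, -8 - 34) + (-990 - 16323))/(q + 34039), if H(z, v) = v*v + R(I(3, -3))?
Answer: -25909/89720 ≈ -0.28878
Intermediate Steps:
I(t, g) = -27/5 + t² (I(t, g) = -7/5 + (t*t - 4) = -7/5 + (t² - 4) = -7/5 + (-4 + t²) = -27/5 + t²)
H(z, v) = 18/5 + v² (H(z, v) = v*v + (-27/5 + 3²) = v² + (-27/5 + 9) = v² + 18/5 = 18/5 + v²)
(H(-185, -8 - 34) + (-990 - 16323))/(q + 34039) = ((18/5 + (-8 - 34)²) + (-990 - 16323))/(19793 + 34039) = ((18/5 + (-42)²) - 17313)/53832 = ((18/5 + 1764) - 17313)*(1/53832) = (8838/5 - 17313)*(1/53832) = -77727/5*1/53832 = -25909/89720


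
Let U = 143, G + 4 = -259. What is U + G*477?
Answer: -125308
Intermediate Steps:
G = -263 (G = -4 - 259 = -263)
U + G*477 = 143 - 263*477 = 143 - 125451 = -125308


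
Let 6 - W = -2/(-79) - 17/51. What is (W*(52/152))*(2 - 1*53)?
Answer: -330395/3002 ≈ -110.06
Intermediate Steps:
W = 1495/237 (W = 6 - (-2/(-79) - 17/51) = 6 - (-2*(-1/79) - 17*1/51) = 6 - (2/79 - ⅓) = 6 - 1*(-73/237) = 6 + 73/237 = 1495/237 ≈ 6.3080)
(W*(52/152))*(2 - 1*53) = (1495*(52/152)/237)*(2 - 1*53) = (1495*(52*(1/152))/237)*(2 - 53) = ((1495/237)*(13/38))*(-51) = (19435/9006)*(-51) = -330395/3002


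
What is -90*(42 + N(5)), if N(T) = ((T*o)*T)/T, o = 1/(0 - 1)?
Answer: -3330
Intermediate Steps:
o = -1 (o = 1/(-1) = -1)
N(T) = -T (N(T) = ((T*(-1))*T)/T = ((-T)*T)/T = (-T²)/T = -T)
-90*(42 + N(5)) = -90*(42 - 1*5) = -90*(42 - 5) = -90*37 = -3330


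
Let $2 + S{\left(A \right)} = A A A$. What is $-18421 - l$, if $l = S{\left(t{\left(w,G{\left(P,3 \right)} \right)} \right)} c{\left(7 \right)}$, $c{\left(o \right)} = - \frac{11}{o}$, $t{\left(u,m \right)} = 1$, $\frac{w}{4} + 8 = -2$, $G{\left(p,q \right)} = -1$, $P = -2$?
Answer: $- \frac{128958}{7} \approx -18423.0$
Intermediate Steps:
$w = -40$ ($w = -32 + 4 \left(-2\right) = -32 - 8 = -40$)
$S{\left(A \right)} = -2 + A^{3}$ ($S{\left(A \right)} = -2 + A A A = -2 + A^{2} A = -2 + A^{3}$)
$l = \frac{11}{7}$ ($l = \left(-2 + 1^{3}\right) \left(- \frac{11}{7}\right) = \left(-2 + 1\right) \left(\left(-11\right) \frac{1}{7}\right) = \left(-1\right) \left(- \frac{11}{7}\right) = \frac{11}{7} \approx 1.5714$)
$-18421 - l = -18421 - \frac{11}{7} = - \frac{128958}{7}$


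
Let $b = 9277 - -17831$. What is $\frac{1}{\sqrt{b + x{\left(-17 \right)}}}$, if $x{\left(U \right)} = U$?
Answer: $\frac{\sqrt{27091}}{27091} \approx 0.0060756$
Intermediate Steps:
$b = 27108$ ($b = 9277 + 17831 = 27108$)
$\frac{1}{\sqrt{b + x{\left(-17 \right)}}} = \frac{1}{\sqrt{27108 - 17}} = \frac{1}{\sqrt{27091}} = \frac{\sqrt{27091}}{27091}$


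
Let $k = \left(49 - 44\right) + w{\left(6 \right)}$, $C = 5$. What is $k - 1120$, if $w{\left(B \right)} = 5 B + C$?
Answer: $-1080$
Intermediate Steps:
$w{\left(B \right)} = 5 + 5 B$ ($w{\left(B \right)} = 5 B + 5 = 5 + 5 B$)
$k = 40$ ($k = \left(49 - 44\right) + \left(5 + 5 \cdot 6\right) = 5 + \left(5 + 30\right) = 5 + 35 = 40$)
$k - 1120 = 40 - 1120 = -1080$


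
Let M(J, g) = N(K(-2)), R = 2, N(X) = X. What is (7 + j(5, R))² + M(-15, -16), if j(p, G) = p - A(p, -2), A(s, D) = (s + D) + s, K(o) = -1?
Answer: 15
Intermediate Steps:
A(s, D) = D + 2*s (A(s, D) = (D + s) + s = D + 2*s)
M(J, g) = -1
j(p, G) = 2 - p (j(p, G) = p - (-2 + 2*p) = p + (2 - 2*p) = 2 - p)
(7 + j(5, R))² + M(-15, -16) = (7 + (2 - 1*5))² - 1 = (7 + (2 - 5))² - 1 = (7 - 3)² - 1 = 4² - 1 = 16 - 1 = 15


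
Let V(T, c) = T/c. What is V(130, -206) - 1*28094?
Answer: -2893747/103 ≈ -28095.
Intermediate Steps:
V(130, -206) - 1*28094 = 130/(-206) - 1*28094 = 130*(-1/206) - 28094 = -65/103 - 28094 = -2893747/103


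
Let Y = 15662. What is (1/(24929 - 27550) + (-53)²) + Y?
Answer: 48412490/2621 ≈ 18471.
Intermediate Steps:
(1/(24929 - 27550) + (-53)²) + Y = (1/(24929 - 27550) + (-53)²) + 15662 = (1/(-2621) + 2809) + 15662 = (-1/2621 + 2809) + 15662 = 7362388/2621 + 15662 = 48412490/2621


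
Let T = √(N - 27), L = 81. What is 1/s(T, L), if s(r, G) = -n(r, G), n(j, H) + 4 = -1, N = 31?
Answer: ⅕ ≈ 0.20000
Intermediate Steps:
n(j, H) = -5 (n(j, H) = -4 - 1 = -5)
T = 2 (T = √(31 - 27) = √4 = 2)
s(r, G) = 5 (s(r, G) = -1*(-5) = 5)
1/s(T, L) = 1/5 = ⅕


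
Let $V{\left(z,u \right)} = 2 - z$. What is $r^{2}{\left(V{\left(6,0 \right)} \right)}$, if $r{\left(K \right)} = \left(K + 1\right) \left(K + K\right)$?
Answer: $576$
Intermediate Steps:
$r{\left(K \right)} = 2 K \left(1 + K\right)$ ($r{\left(K \right)} = \left(1 + K\right) 2 K = 2 K \left(1 + K\right)$)
$r^{2}{\left(V{\left(6,0 \right)} \right)} = \left(2 \left(2 - 6\right) \left(1 + \left(2 - 6\right)\right)\right)^{2} = \left(2 \left(-4\right) \left(1 - 4\right)\right)^{2} = \left(2 \left(-4\right) \left(-3\right)\right)^{2} = 24^{2} = 576$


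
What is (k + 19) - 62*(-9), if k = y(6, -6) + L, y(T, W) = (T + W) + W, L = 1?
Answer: 572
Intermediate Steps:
y(T, W) = T + 2*W
k = -5 (k = (6 + 2*(-6)) + 1 = (6 - 12) + 1 = -6 + 1 = -5)
(k + 19) - 62*(-9) = (-5 + 19) - 62*(-9) = 14 + 558 = 572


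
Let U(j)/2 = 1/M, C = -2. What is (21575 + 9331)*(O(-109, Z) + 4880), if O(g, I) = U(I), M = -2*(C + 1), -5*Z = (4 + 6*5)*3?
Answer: 150852186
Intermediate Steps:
Z = -102/5 (Z = -(4 + 6*5)*3/5 = -(4 + 30)*3/5 = -34*3/5 = -1/5*102 = -102/5 ≈ -20.400)
M = 2 (M = -2*(-2 + 1) = -2*(-1) = 2)
U(j) = 1 (U(j) = 2/2 = 2*(1/2) = 1)
O(g, I) = 1
(21575 + 9331)*(O(-109, Z) + 4880) = (21575 + 9331)*(1 + 4880) = 30906*4881 = 150852186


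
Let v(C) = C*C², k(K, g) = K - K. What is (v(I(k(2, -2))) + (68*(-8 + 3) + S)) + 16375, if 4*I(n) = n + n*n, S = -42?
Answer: 15993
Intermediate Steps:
k(K, g) = 0
I(n) = n/4 + n²/4 (I(n) = (n + n*n)/4 = (n + n²)/4 = n/4 + n²/4)
v(C) = C³
(v(I(k(2, -2))) + (68*(-8 + 3) + S)) + 16375 = (((¼)*0*(1 + 0))³ + (68*(-8 + 3) - 42)) + 16375 = (((¼)*0*1)³ + (68*(-5) - 42)) + 16375 = (0³ + (-340 - 42)) + 16375 = (0 - 382) + 16375 = -382 + 16375 = 15993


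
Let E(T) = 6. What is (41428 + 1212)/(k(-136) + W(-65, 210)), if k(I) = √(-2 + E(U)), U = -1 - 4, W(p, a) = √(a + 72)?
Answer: -42640/139 + 21320*√282/139 ≈ 2268.9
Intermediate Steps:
W(p, a) = √(72 + a)
U = -5
k(I) = 2 (k(I) = √(-2 + 6) = √4 = 2)
(41428 + 1212)/(k(-136) + W(-65, 210)) = (41428 + 1212)/(2 + √(72 + 210)) = 42640/(2 + √282)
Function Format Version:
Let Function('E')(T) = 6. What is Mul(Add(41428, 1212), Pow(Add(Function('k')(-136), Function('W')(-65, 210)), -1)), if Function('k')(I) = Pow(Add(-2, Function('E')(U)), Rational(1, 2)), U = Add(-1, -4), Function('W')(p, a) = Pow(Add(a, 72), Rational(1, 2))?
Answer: Add(Rational(-42640, 139), Mul(Rational(21320, 139), Pow(282, Rational(1, 2)))) ≈ 2268.9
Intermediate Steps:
Function('W')(p, a) = Pow(Add(72, a), Rational(1, 2))
U = -5
Function('k')(I) = 2 (Function('k')(I) = Pow(Add(-2, 6), Rational(1, 2)) = Pow(4, Rational(1, 2)) = 2)
Mul(Add(41428, 1212), Pow(Add(Function('k')(-136), Function('W')(-65, 210)), -1)) = Mul(Add(41428, 1212), Pow(Add(2, Pow(Add(72, 210), Rational(1, 2))), -1)) = Mul(42640, Pow(Add(2, Pow(282, Rational(1, 2))), -1))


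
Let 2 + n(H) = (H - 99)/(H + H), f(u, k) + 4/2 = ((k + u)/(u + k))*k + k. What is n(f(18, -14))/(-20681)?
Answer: -3/413620 ≈ -7.2530e-6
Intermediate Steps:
f(u, k) = -2 + 2*k (f(u, k) = -2 + (((k + u)/(u + k))*k + k) = -2 + (((k + u)/(k + u))*k + k) = -2 + (1*k + k) = -2 + (k + k) = -2 + 2*k)
n(H) = -2 + (-99 + H)/(2*H) (n(H) = -2 + (H - 99)/(H + H) = -2 + (-99 + H)/((2*H)) = -2 + (-99 + H)*(1/(2*H)) = -2 + (-99 + H)/(2*H))
n(f(18, -14))/(-20681) = (3*(-33 - (-2 + 2*(-14)))/(2*(-2 + 2*(-14))))/(-20681) = (3*(-33 - (-2 - 28))/(2*(-2 - 28)))*(-1/20681) = ((3/2)*(-33 - 1*(-30))/(-30))*(-1/20681) = ((3/2)*(-1/30)*(-33 + 30))*(-1/20681) = ((3/2)*(-1/30)*(-3))*(-1/20681) = (3/20)*(-1/20681) = -3/413620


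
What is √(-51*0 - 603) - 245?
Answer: -245 + 3*I*√67 ≈ -245.0 + 24.556*I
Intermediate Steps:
√(-51*0 - 603) - 245 = √(0 - 603) - 245 = √(-603) - 245 = 3*I*√67 - 245 = -245 + 3*I*√67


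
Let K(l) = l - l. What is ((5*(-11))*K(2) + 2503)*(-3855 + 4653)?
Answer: 1997394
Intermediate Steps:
K(l) = 0
((5*(-11))*K(2) + 2503)*(-3855 + 4653) = ((5*(-11))*0 + 2503)*(-3855 + 4653) = (-55*0 + 2503)*798 = (0 + 2503)*798 = 2503*798 = 1997394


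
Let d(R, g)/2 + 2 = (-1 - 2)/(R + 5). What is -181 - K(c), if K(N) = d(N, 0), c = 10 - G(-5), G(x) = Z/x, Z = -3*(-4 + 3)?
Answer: -2296/13 ≈ -176.62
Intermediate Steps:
Z = 3 (Z = -3*(-1) = 3)
G(x) = 3/x
c = 53/5 (c = 10 - 3/(-5) = 10 - 3*(-1)/5 = 10 - 1*(-⅗) = 10 + ⅗ = 53/5 ≈ 10.600)
d(R, g) = -4 - 6/(5 + R) (d(R, g) = -4 + 2*((-1 - 2)/(R + 5)) = -4 + 2*(-3/(5 + R)) = -4 - 6/(5 + R))
K(N) = 2*(-13 - 2*N)/(5 + N)
-181 - K(c) = -181 - 2*(-13 - 2*53/5)/(5 + 53/5) = -181 - 2*(-13 - 106/5)/78/5 = -181 - 2*5*(-171)/(78*5) = -181 - 1*(-57/13) = -181 + 57/13 = -2296/13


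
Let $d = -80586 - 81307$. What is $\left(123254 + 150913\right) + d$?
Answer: $112274$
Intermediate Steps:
$d = -161893$
$\left(123254 + 150913\right) + d = \left(123254 + 150913\right) - 161893 = 274167 - 161893 = 112274$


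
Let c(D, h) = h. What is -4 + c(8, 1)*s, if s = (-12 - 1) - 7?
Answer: -24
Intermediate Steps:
s = -20 (s = -13 - 7 = -20)
-4 + c(8, 1)*s = -4 + 1*(-20) = -4 - 20 = -24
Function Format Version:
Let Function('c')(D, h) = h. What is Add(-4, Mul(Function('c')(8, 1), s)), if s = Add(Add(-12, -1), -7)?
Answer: -24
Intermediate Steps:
s = -20 (s = Add(-13, -7) = -20)
Add(-4, Mul(Function('c')(8, 1), s)) = Add(-4, Mul(1, -20)) = Add(-4, -20) = -24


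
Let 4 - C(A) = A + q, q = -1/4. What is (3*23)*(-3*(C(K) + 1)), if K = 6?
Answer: 621/4 ≈ 155.25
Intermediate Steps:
q = -1/4 (q = -1*1/4 = -1/4 ≈ -0.25000)
C(A) = 17/4 - A (C(A) = 4 - (A - 1/4) = 4 - (-1/4 + A) = 4 + (1/4 - A) = 17/4 - A)
(3*23)*(-3*(C(K) + 1)) = (3*23)*(-3*((17/4 - 1*6) + 1)) = 69*(-3*((17/4 - 6) + 1)) = 69*(-3*(-7/4 + 1)) = 69*(-3*(-3/4)) = 69*(9/4) = 621/4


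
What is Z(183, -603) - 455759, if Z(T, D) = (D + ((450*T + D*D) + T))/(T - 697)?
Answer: -234705665/514 ≈ -4.5663e+5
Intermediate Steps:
Z(T, D) = (D + D² + 451*T)/(-697 + T) (Z(T, D) = (D + ((450*T + D²) + T))/(-697 + T) = (D + ((D² + 450*T) + T))/(-697 + T) = (D + (D² + 451*T))/(-697 + T) = (D + D² + 451*T)/(-697 + T))
Z(183, -603) - 455759 = (-603 + (-603)² + 451*183)/(-697 + 183) - 455759 = (-603 + 363609 + 82533)/(-514) - 455759 = -1/514*445539 - 455759 = -445539/514 - 455759 = -234705665/514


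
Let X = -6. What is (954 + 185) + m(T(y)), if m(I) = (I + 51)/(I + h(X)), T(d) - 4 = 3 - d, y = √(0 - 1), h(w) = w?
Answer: 2337/2 + 57*I/2 ≈ 1168.5 + 28.5*I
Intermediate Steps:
y = I (y = √(-1) = I ≈ 1.0*I)
T(d) = 7 - d (T(d) = 4 + (3 - d) = 7 - d)
m(I) = (51 + I)/(-6 + I) (m(I) = (I + 51)/(I - 6) = (51 + I)/(-6 + I))
(954 + 185) + m(T(y)) = (954 + 185) + (51 + (7 - I))/(-6 + (7 - I)) = 1139 + (58 - I)/(1 - I) = 1139 + ((1 + I)/2)*(58 - I) = 1139 + (1 + I)*(58 - I)/2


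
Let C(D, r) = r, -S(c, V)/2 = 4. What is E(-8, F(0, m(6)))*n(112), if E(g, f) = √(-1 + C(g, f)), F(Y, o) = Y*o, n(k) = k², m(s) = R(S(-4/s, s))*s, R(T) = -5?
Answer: 12544*I ≈ 12544.0*I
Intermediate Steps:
S(c, V) = -8 (S(c, V) = -2*4 = -8)
m(s) = -5*s
E(g, f) = √(-1 + f)
E(-8, F(0, m(6)))*n(112) = √(-1 + 0*(-5*6))*112² = √(-1 + 0*(-30))*12544 = √(-1 + 0)*12544 = √(-1)*12544 = I*12544 = 12544*I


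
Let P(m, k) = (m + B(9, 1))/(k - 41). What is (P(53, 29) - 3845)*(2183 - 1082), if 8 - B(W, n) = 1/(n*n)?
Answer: -4238850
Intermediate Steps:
B(W, n) = 8 - 1/n² (B(W, n) = 8 - 1/(n*n) = 8 - 1/(n²) = 8 - 1/n²)
P(m, k) = (7 + m)/(-41 + k) (P(m, k) = (m + (8 - 1/1²))/(k - 41) = (m + (8 - 1*1))/(-41 + k) = (m + (8 - 1))/(-41 + k) = (m + 7)/(-41 + k) = (7 + m)/(-41 + k))
(P(53, 29) - 3845)*(2183 - 1082) = ((7 + 53)/(-41 + 29) - 3845)*(2183 - 1082) = (60/(-12) - 3845)*1101 = (-1/12*60 - 3845)*1101 = (-5 - 3845)*1101 = -3850*1101 = -4238850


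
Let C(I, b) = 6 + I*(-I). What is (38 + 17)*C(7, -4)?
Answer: -2365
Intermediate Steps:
C(I, b) = 6 - I²
(38 + 17)*C(7, -4) = (38 + 17)*(6 - 1*7²) = 55*(6 - 1*49) = 55*(6 - 49) = 55*(-43) = -2365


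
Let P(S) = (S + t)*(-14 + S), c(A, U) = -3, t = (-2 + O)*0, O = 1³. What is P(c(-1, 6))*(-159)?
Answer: -8109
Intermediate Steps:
O = 1
t = 0 (t = (-2 + 1)*0 = -1*0 = 0)
P(S) = S*(-14 + S) (P(S) = (S + 0)*(-14 + S) = S*(-14 + S))
P(c(-1, 6))*(-159) = -3*(-14 - 3)*(-159) = -3*(-17)*(-159) = 51*(-159) = -8109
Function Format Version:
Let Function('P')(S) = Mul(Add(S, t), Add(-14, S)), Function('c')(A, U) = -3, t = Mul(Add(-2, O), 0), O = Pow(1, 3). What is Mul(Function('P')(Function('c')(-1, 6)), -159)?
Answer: -8109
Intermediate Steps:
O = 1
t = 0 (t = Mul(Add(-2, 1), 0) = Mul(-1, 0) = 0)
Function('P')(S) = Mul(S, Add(-14, S)) (Function('P')(S) = Mul(Add(S, 0), Add(-14, S)) = Mul(S, Add(-14, S)))
Mul(Function('P')(Function('c')(-1, 6)), -159) = Mul(Mul(-3, Add(-14, -3)), -159) = Mul(Mul(-3, -17), -159) = Mul(51, -159) = -8109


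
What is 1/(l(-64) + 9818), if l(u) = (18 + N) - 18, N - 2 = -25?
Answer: 1/9795 ≈ 0.00010209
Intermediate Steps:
N = -23 (N = 2 - 25 = -23)
l(u) = -23 (l(u) = (18 - 23) - 18 = -5 - 18 = -23)
1/(l(-64) + 9818) = 1/(-23 + 9818) = 1/9795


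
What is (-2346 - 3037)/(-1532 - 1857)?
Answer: 5383/3389 ≈ 1.5884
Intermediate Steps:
(-2346 - 3037)/(-1532 - 1857) = -5383/(-3389) = -5383*(-1/3389) = 5383/3389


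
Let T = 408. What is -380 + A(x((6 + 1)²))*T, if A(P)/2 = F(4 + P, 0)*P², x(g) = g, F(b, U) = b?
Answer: 103838068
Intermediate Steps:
A(P) = 2*P²*(4 + P) (A(P) = 2*((4 + P)*P²) = 2*(P²*(4 + P)) = 2*P²*(4 + P))
-380 + A(x((6 + 1)²))*T = -380 + (2*((6 + 1)²)²*(4 + (6 + 1)²))*408 = -380 + (2*(7²)²*(4 + 7²))*408 = -380 + (2*49²*(4 + 49))*408 = -380 + (2*2401*53)*408 = -380 + 254506*408 = -380 + 103838448 = 103838068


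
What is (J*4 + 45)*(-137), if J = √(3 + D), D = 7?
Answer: -6165 - 548*√10 ≈ -7897.9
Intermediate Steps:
J = √10 (J = √(3 + 7) = √10 ≈ 3.1623)
(J*4 + 45)*(-137) = (√10*4 + 45)*(-137) = (4*√10 + 45)*(-137) = (45 + 4*√10)*(-137) = -6165 - 548*√10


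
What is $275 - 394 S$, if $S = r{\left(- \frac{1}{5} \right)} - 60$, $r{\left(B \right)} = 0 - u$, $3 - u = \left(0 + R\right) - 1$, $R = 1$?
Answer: $25097$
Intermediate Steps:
$u = 3$ ($u = 3 - \left(\left(0 + 1\right) - 1\right) = 3 - \left(1 - 1\right) = 3 - 0 = 3 + 0 = 3$)
$r{\left(B \right)} = -3$ ($r{\left(B \right)} = 0 - 3 = -3$)
$S = -63$ ($S = -3 - 60 = -63$)
$275 - 394 S = 275 - -24822 = 275 + 24822 = 25097$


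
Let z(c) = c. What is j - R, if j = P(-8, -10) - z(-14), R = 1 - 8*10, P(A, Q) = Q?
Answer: 83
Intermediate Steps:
R = -79 (R = 1 - 80 = -79)
j = 4 (j = -10 - 1*(-14) = -10 + 14 = 4)
j - R = 4 - 1*(-79) = 4 + 79 = 83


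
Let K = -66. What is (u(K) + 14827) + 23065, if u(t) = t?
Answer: 37826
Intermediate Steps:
(u(K) + 14827) + 23065 = (-66 + 14827) + 23065 = 14761 + 23065 = 37826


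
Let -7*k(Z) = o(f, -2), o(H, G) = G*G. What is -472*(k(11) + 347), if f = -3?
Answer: -1144600/7 ≈ -1.6351e+5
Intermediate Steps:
o(H, G) = G²
k(Z) = -4/7 (k(Z) = -⅐*(-2)² = -⅐*4 = -4/7)
-472*(k(11) + 347) = -472*(-4/7 + 347) = -472*2425/7 = -1144600/7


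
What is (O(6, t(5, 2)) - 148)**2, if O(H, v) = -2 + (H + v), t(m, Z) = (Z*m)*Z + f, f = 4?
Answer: 14400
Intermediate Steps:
t(m, Z) = 4 + m*Z**2 (t(m, Z) = (Z*m)*Z + 4 = m*Z**2 + 4 = 4 + m*Z**2)
O(H, v) = -2 + H + v
(O(6, t(5, 2)) - 148)**2 = ((-2 + 6 + (4 + 5*2**2)) - 148)**2 = ((-2 + 6 + (4 + 5*4)) - 148)**2 = ((-2 + 6 + (4 + 20)) - 148)**2 = ((-2 + 6 + 24) - 148)**2 = (28 - 148)**2 = (-120)**2 = 14400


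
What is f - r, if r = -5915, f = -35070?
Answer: -29155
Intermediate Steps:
f - r = -35070 - 1*(-5915) = -35070 + 5915 = -29155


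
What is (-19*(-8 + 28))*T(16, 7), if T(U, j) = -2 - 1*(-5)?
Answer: -1140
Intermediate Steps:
T(U, j) = 3 (T(U, j) = -2 + 5 = 3)
(-19*(-8 + 28))*T(16, 7) = -19*(-8 + 28)*3 = -19*20*3 = -380*3 = -1140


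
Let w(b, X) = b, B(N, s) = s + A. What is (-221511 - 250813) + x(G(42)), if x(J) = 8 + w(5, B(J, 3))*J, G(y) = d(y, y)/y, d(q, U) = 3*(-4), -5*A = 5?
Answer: -3306222/7 ≈ -4.7232e+5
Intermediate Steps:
A = -1 (A = -⅕*5 = -1)
d(q, U) = -12
B(N, s) = -1 + s (B(N, s) = s - 1 = -1 + s)
G(y) = -12/y
x(J) = 8 + 5*J
(-221511 - 250813) + x(G(42)) = (-221511 - 250813) + (8 + 5*(-12/42)) = -472324 + (8 + 5*(-12*1/42)) = -472324 + (8 + 5*(-2/7)) = -472324 + (8 - 10/7) = -472324 + 46/7 = -3306222/7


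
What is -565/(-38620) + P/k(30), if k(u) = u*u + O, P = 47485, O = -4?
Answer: 91718847/1730176 ≈ 53.011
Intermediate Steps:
k(u) = -4 + u**2 (k(u) = u*u - 4 = u**2 - 4 = -4 + u**2)
-565/(-38620) + P/k(30) = -565/(-38620) + 47485/(-4 + 30**2) = -565*(-1/38620) + 47485/(-4 + 900) = 113/7724 + 47485/896 = 91718847/1730176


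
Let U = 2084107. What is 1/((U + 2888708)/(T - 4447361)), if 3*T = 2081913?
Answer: -250226/331521 ≈ -0.75478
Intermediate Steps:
T = 693971 (T = (⅓)*2081913 = 693971)
1/((U + 2888708)/(T - 4447361)) = 1/((2084107 + 2888708)/(693971 - 4447361)) = 1/(4972815/(-3753390)) = 1/(4972815*(-1/3753390)) = 1/(-331521/250226) = -250226/331521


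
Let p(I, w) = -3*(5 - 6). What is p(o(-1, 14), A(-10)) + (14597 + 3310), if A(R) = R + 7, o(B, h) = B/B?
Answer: 17910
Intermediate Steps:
o(B, h) = 1
A(R) = 7 + R
p(I, w) = 3 (p(I, w) = -3*(-1) = 3)
p(o(-1, 14), A(-10)) + (14597 + 3310) = 3 + (14597 + 3310) = 3 + 17907 = 17910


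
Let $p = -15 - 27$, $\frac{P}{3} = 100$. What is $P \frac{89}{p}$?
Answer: $- \frac{4450}{7} \approx -635.71$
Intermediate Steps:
$P = 300$ ($P = 3 \cdot 100 = 300$)
$p = -42$
$P \frac{89}{p} = 300 \frac{89}{-42} = 300 \cdot 89 \left(- \frac{1}{42}\right) = 300 \left(- \frac{89}{42}\right) = - \frac{4450}{7}$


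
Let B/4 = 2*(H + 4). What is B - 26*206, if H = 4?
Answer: -5292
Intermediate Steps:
B = 64 (B = 4*(2*(4 + 4)) = 4*(2*8) = 4*16 = 64)
B - 26*206 = 64 - 26*206 = 64 - 5356 = -5292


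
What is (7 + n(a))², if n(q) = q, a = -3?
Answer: 16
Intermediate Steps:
(7 + n(a))² = (7 - 3)² = 4² = 16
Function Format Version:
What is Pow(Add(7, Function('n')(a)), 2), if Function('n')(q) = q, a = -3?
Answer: 16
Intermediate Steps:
Pow(Add(7, Function('n')(a)), 2) = Pow(Add(7, -3), 2) = Pow(4, 2) = 16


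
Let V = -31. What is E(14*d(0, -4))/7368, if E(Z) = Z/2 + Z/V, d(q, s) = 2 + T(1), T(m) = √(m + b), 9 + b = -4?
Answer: 203/114204 + 203*I*√3/114204 ≈ 0.0017775 + 0.0030788*I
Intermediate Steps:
b = -13 (b = -9 - 4 = -13)
T(m) = √(-13 + m) (T(m) = √(m - 13) = √(-13 + m))
d(q, s) = 2 + 2*I*√3 (d(q, s) = 2 + √(-13 + 1) = 2 + √(-12) = 2 + 2*I*√3)
E(Z) = 29*Z/62 (E(Z) = Z/2 + Z/(-31) = Z*(½) + Z*(-1/31) = Z/2 - Z/31 = 29*Z/62)
E(14*d(0, -4))/7368 = (29*(14*(2 + 2*I*√3))/62)/7368 = (29*(28 + 28*I*√3)/62)*(1/7368) = (406/31 + 406*I*√3/31)*(1/7368) = 203/114204 + 203*I*√3/114204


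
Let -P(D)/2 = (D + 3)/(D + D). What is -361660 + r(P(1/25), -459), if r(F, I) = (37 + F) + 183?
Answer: -361516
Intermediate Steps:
P(D) = -(3 + D)/D (P(D) = -2*(D + 3)/(D + D) = -2*(3 + D)/(2*D) = -2*(3 + D)*1/(2*D) = -(3 + D)/D)
r(F, I) = 220 + F
-361660 + r(P(1/25), -459) = -361660 + (220 + (-3 - 1/25)/(1/25)) = -361660 + (220 + (-3 - 1*1/25)/(1/25)) = -361660 + (220 + 25*(-3 - 1/25)) = -361660 + (220 + 25*(-76/25)) = -361660 + (220 - 76) = -361660 + 144 = -361516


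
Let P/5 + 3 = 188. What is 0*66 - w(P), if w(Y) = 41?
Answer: -41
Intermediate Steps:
P = 925 (P = -15 + 5*188 = -15 + 940 = 925)
0*66 - w(P) = 0*66 - 1*41 = 0 - 41 = -41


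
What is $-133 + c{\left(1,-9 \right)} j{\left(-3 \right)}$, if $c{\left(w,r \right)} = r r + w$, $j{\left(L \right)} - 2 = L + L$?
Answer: $-461$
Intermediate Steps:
$j{\left(L \right)} = 2 + 2 L$ ($j{\left(L \right)} = 2 + \left(L + L\right) = 2 + 2 L$)
$c{\left(w,r \right)} = w + r^{2}$ ($c{\left(w,r \right)} = r^{2} + w = w + r^{2}$)
$-133 + c{\left(1,-9 \right)} j{\left(-3 \right)} = -133 + \left(1 + \left(-9\right)^{2}\right) \left(2 + 2 \left(-3\right)\right) = -133 + \left(1 + 81\right) \left(2 - 6\right) = -133 + 82 \left(-4\right) = -133 - 328 = -461$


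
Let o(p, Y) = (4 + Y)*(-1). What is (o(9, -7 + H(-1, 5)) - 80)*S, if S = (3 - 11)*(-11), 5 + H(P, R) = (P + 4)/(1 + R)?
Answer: -6380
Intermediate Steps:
H(P, R) = -5 + (4 + P)/(1 + R) (H(P, R) = -5 + (P + 4)/(1 + R) = -5 + (4 + P)/(1 + R))
S = 88 (S = -8*(-11) = 88)
o(p, Y) = -4 - Y
(o(9, -7 + H(-1, 5)) - 80)*S = ((-4 - (-7 + (-1 - 1 - 5*5)/(1 + 5))) - 80)*88 = ((-4 - (-7 + (-1 - 1 - 25)/6)) - 80)*88 = ((-4 - (-7 + (1/6)*(-27))) - 80)*88 = ((-4 - (-7 - 9/2)) - 80)*88 = ((-4 - 1*(-23/2)) - 80)*88 = ((-4 + 23/2) - 80)*88 = (15/2 - 80)*88 = -145/2*88 = -6380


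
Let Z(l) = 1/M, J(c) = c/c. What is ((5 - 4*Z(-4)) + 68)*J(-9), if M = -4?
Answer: 74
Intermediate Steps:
J(c) = 1
Z(l) = -1/4 (Z(l) = 1/(-4) = -1/4)
((5 - 4*Z(-4)) + 68)*J(-9) = ((5 - 4*(-1/4)) + 68)*1 = ((5 + 1) + 68)*1 = (6 + 68)*1 = 74*1 = 74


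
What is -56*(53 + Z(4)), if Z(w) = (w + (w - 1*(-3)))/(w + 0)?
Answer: -3122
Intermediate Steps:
Z(w) = (3 + 2*w)/w (Z(w) = (w + (w + 3))/w = (w + (3 + w))/w = (3 + 2*w)/w)
-56*(53 + Z(4)) = -56*(53 + (2 + 3/4)) = -56*(53 + (2 + 3*(¼))) = -56*(53 + (2 + ¾)) = -56*(53 + 11/4) = -56*223/4 = -3122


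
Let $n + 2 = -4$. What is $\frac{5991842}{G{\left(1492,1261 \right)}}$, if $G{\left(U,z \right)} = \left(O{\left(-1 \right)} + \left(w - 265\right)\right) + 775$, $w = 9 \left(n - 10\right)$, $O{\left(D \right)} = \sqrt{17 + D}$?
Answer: $\frac{2995921}{185} \approx 16194.0$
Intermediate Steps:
$n = -6$ ($n = -2 - 4 = -6$)
$w = -144$ ($w = 9 \left(-6 - 10\right) = 9 \left(-16\right) = -144$)
$G{\left(U,z \right)} = 370$ ($G{\left(U,z \right)} = \left(\sqrt{17 - 1} - 409\right) + 775 = \left(\sqrt{16} - 409\right) + 775 = \left(4 - 409\right) + 775 = -405 + 775 = 370$)
$\frac{5991842}{G{\left(1492,1261 \right)}} = \frac{5991842}{370} = 5991842 \cdot \frac{1}{370} = \frac{2995921}{185}$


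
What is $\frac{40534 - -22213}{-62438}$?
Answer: $- \frac{62747}{62438} \approx -1.0049$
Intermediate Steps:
$\frac{40534 - -22213}{-62438} = \left(40534 + 22213\right) \left(- \frac{1}{62438}\right) = 62747 \left(- \frac{1}{62438}\right) = - \frac{62747}{62438}$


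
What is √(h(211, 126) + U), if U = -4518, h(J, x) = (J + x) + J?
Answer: I*√3970 ≈ 63.008*I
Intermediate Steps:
h(J, x) = x + 2*J
√(h(211, 126) + U) = √((126 + 2*211) - 4518) = √((126 + 422) - 4518) = √(548 - 4518) = √(-3970) = I*√3970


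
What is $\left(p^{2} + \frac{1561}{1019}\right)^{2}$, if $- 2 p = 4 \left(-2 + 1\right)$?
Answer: $\frac{31775769}{1038361} \approx 30.602$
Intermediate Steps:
$p = 2$ ($p = - \frac{4 \left(-2 + 1\right)}{2} = - \frac{4 \left(-1\right)}{2} = \left(- \frac{1}{2}\right) \left(-4\right) = 2$)
$\left(p^{2} + \frac{1561}{1019}\right)^{2} = \left(2^{2} + \frac{1561}{1019}\right)^{2} = \left(4 + 1561 \cdot \frac{1}{1019}\right)^{2} = \left(4 + \frac{1561}{1019}\right)^{2} = \left(\frac{5637}{1019}\right)^{2} = \frac{31775769}{1038361}$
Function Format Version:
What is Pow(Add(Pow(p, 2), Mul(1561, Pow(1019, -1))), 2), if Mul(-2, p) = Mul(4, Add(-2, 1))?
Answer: Rational(31775769, 1038361) ≈ 30.602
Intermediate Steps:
p = 2 (p = Mul(Rational(-1, 2), Mul(4, Add(-2, 1))) = Mul(Rational(-1, 2), Mul(4, -1)) = Mul(Rational(-1, 2), -4) = 2)
Pow(Add(Pow(p, 2), Mul(1561, Pow(1019, -1))), 2) = Pow(Add(Pow(2, 2), Mul(1561, Pow(1019, -1))), 2) = Pow(Add(4, Mul(1561, Rational(1, 1019))), 2) = Pow(Add(4, Rational(1561, 1019)), 2) = Pow(Rational(5637, 1019), 2) = Rational(31775769, 1038361)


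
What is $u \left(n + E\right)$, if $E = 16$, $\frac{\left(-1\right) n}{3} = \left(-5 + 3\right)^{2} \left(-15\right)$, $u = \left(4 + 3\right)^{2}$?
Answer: $9604$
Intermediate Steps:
$u = 49$ ($u = 7^{2} = 49$)
$n = 180$ ($n = - 3 \left(-5 + 3\right)^{2} \left(-15\right) = - 3 \left(-2\right)^{2} \left(-15\right) = - 3 \cdot 4 \left(-15\right) = \left(-3\right) \left(-60\right) = 180$)
$u \left(n + E\right) = 49 \left(180 + 16\right) = 49 \cdot 196 = 9604$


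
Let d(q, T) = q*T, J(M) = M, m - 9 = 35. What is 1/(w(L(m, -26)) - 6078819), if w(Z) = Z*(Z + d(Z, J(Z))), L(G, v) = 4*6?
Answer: -1/6064419 ≈ -1.6490e-7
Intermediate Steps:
m = 44 (m = 9 + 35 = 44)
d(q, T) = T*q
L(G, v) = 24
w(Z) = Z*(Z + Z**2) (w(Z) = Z*(Z + Z*Z) = Z*(Z + Z**2))
1/(w(L(m, -26)) - 6078819) = 1/(24**2*(1 + 24) - 6078819) = 1/(576*25 - 6078819) = 1/(14400 - 6078819) = 1/(-6064419) = -1/6064419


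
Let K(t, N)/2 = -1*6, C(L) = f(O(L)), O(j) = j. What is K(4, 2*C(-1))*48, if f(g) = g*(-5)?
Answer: -576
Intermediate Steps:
f(g) = -5*g
C(L) = -5*L
K(t, N) = -12 (K(t, N) = 2*(-1*6) = 2*(-6) = -12)
K(4, 2*C(-1))*48 = -12*48 = -576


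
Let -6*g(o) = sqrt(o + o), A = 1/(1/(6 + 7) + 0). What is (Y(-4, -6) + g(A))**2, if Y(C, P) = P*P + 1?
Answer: (222 - sqrt(26))**2/36 ≈ 1306.8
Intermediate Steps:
A = 13 (A = 1/(1/13 + 0) = 1/(1/13) = 13)
Y(C, P) = 1 + P**2 (Y(C, P) = P**2 + 1 = 1 + P**2)
g(o) = -sqrt(2)*sqrt(o)/6 (g(o) = -sqrt(o + o)/6 = -sqrt(2)*sqrt(o)/6)
(Y(-4, -6) + g(A))**2 = ((1 + (-6)**2) - sqrt(2)*sqrt(13)/6)**2 = ((1 + 36) - sqrt(26)/6)**2 = (37 - sqrt(26)/6)**2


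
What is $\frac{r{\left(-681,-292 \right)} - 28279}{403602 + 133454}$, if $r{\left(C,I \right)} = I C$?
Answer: $\frac{13121}{41312} \approx 0.31761$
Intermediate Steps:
$r{\left(C,I \right)} = C I$
$\frac{r{\left(-681,-292 \right)} - 28279}{403602 + 133454} = \frac{\left(-681\right) \left(-292\right) - 28279}{403602 + 133454} = \frac{198852 - 28279}{537056} = 170573 \cdot \frac{1}{537056} = \frac{13121}{41312}$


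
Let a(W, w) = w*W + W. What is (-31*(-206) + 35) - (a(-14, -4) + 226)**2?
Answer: -65403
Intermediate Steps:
a(W, w) = W + W*w (a(W, w) = W*w + W = W + W*w)
(-31*(-206) + 35) - (a(-14, -4) + 226)**2 = (-31*(-206) + 35) - (-14*(1 - 4) + 226)**2 = (6386 + 35) - (-14*(-3) + 226)**2 = 6421 - (42 + 226)**2 = 6421 - 1*268**2 = 6421 - 1*71824 = 6421 - 71824 = -65403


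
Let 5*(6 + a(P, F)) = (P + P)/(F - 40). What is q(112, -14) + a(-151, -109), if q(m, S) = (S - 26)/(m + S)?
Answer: -219132/36505 ≈ -6.0028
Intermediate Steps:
q(m, S) = (-26 + S)/(S + m)
a(P, F) = -6 + 2*P/(5*(-40 + F)) (a(P, F) = -6 + ((P + P)/(F - 40))/5 = -6 + ((2*P)/(-40 + F))/5 = -6 + (2*P/(-40 + F))/5 = -6 + 2*P/(5*(-40 + F)))
q(112, -14) + a(-151, -109) = (-26 - 14)/(-14 + 112) + 2*(600 - 151 - 15*(-109))/(5*(-40 - 109)) = -40/98 + (2/5)*(600 - 151 + 1635)/(-149) = (1/98)*(-40) + (2/5)*(-1/149)*2084 = -20/49 - 4168/745 = -219132/36505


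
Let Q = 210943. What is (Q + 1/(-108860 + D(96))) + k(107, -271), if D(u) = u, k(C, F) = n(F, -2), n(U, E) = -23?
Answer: 22940502879/108764 ≈ 2.1092e+5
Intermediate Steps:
k(C, F) = -23
(Q + 1/(-108860 + D(96))) + k(107, -271) = (210943 + 1/(-108860 + 96)) - 23 = (210943 + 1/(-108764)) - 23 = (210943 - 1/108764) - 23 = 22943004451/108764 - 23 = 22940502879/108764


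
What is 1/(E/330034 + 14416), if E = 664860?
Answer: 165017/2379217502 ≈ 6.9358e-5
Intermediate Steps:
1/(E/330034 + 14416) = 1/(664860/330034 + 14416) = 1/(664860*(1/330034) + 14416) = 1/(332430/165017 + 14416) = 1/(2379217502/165017) = 165017/2379217502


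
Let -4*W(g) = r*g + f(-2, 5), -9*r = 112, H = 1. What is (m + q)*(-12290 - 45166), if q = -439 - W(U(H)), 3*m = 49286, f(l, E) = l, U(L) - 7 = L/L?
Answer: -917243544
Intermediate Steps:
U(L) = 8 (U(L) = 7 + L/L = 7 + 1 = 8)
r = -112/9 (r = -⅑*112 = -112/9 ≈ -12.444)
W(g) = ½ + 28*g/9 (W(g) = -(-112*g/9 - 2)/4 = -(-2 - 112*g/9)/4 = ½ + 28*g/9)
m = 49286/3 (m = (⅓)*49286 = 49286/3 ≈ 16429.)
q = -8359/18 (q = -439 - (½ + (28/9)*8) = -439 - (½ + 224/9) = -439 - 1*457/18 = -439 - 457/18 = -8359/18 ≈ -464.39)
(m + q)*(-12290 - 45166) = (49286/3 - 8359/18)*(-12290 - 45166) = (287357/18)*(-57456) = -917243544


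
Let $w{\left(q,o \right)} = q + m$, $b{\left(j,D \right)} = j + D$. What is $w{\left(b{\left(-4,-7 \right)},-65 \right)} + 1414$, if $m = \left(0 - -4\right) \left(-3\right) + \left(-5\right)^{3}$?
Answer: $1266$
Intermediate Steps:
$b{\left(j,D \right)} = D + j$
$m = -137$ ($m = \left(0 + 4\right) \left(-3\right) - 125 = 4 \left(-3\right) - 125 = -12 - 125 = -137$)
$w{\left(q,o \right)} = -137 + q$ ($w{\left(q,o \right)} = q - 137 = -137 + q$)
$w{\left(b{\left(-4,-7 \right)},-65 \right)} + 1414 = \left(-137 - 11\right) + 1414 = -148 + 1414 = 1266$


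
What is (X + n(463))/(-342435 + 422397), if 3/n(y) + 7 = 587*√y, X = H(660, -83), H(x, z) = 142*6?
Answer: 45308053039/4252256498292 + 587*√463/4252256498292 ≈ 0.010655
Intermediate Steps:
H(x, z) = 852
X = 852
n(y) = 3/(-7 + 587*√y)
(X + n(463))/(-342435 + 422397) = (852 + 3/(-7 + 587*√463))/(-342435 + 422397) = (852 + 3/(-7 + 587*√463))/79962 = (852 + 3/(-7 + 587*√463))*(1/79962) = 142/13327 + 1/(26654*(-7 + 587*√463))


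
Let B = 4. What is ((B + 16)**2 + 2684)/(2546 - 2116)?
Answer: 1542/215 ≈ 7.1721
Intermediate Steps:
((B + 16)**2 + 2684)/(2546 - 2116) = ((4 + 16)**2 + 2684)/(2546 - 2116) = (20**2 + 2684)/430 = (400 + 2684)*(1/430) = 3084*(1/430) = 1542/215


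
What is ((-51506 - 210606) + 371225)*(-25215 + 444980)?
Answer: 45801818445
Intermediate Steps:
((-51506 - 210606) + 371225)*(-25215 + 444980) = (-262112 + 371225)*419765 = 109113*419765 = 45801818445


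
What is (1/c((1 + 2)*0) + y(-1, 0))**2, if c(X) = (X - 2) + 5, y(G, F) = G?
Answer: 4/9 ≈ 0.44444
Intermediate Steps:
c(X) = 3 + X (c(X) = (-2 + X) + 5 = 3 + X)
(1/c((1 + 2)*0) + y(-1, 0))**2 = (1/(3 + (1 + 2)*0) - 1)**2 = (1/(3 + 3*0) - 1)**2 = (1/(3 + 0) - 1)**2 = (1/3 - 1)**2 = (-2/3)**2 = 4/9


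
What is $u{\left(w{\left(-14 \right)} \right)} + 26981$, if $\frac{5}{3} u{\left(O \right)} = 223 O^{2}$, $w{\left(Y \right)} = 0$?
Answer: $26981$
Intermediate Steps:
$u{\left(O \right)} = \frac{669 O^{2}}{5}$ ($u{\left(O \right)} = \frac{3 \cdot 223 O^{2}}{5} = \frac{669 O^{2}}{5}$)
$u{\left(w{\left(-14 \right)} \right)} + 26981 = \frac{669 \cdot 0^{2}}{5} + 26981 = \frac{669}{5} \cdot 0 + 26981 = 0 + 26981 = 26981$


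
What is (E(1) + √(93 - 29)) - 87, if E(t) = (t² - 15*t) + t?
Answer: -92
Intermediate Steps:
E(t) = t² - 14*t
(E(1) + √(93 - 29)) - 87 = (1*(-14 + 1) + √(93 - 29)) - 87 = (1*(-13) + √64) - 87 = (-13 + 8) - 87 = -5 - 87 = -92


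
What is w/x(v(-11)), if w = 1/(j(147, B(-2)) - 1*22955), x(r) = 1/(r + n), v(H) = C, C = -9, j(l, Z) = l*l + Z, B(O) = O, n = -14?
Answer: 23/1348 ≈ 0.017062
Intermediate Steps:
j(l, Z) = Z + l² (j(l, Z) = l² + Z = Z + l²)
v(H) = -9
x(r) = 1/(-14 + r) (x(r) = 1/(r - 14) = 1/(-14 + r))
w = -1/1348 (w = 1/((-2 + 147²) - 1*22955) = 1/((-2 + 21609) - 22955) = 1/(21607 - 22955) = 1/(-1348) = -1/1348 ≈ -0.00074184)
w/x(v(-11)) = -1/(1348*(1/(-14 - 9))) = -1/(1348*(1/(-23))) = -1/(1348*(-1/23)) = -1/1348*(-23) = 23/1348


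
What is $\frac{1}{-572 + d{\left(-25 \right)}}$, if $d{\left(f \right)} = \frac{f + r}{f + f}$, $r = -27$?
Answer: $- \frac{25}{14274} \approx -0.0017514$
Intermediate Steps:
$d{\left(f \right)} = \frac{-27 + f}{2 f}$ ($d{\left(f \right)} = \frac{f - 27}{f + f} = \frac{-27 + f}{2 f}$)
$\frac{1}{-572 + d{\left(-25 \right)}} = \frac{1}{-572 + \frac{-27 - 25}{2 \left(-25\right)}} = \frac{1}{-572 + \frac{1}{2} \left(- \frac{1}{25}\right) \left(-52\right)} = \frac{1}{-572 + \frac{26}{25}} = \frac{1}{- \frac{14274}{25}} = - \frac{25}{14274}$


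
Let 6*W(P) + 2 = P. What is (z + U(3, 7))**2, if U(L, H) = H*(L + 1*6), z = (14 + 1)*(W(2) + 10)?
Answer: 45369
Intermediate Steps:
W(P) = -1/3 + P/6
z = 150 (z = (14 + 1)*((-1/3 + (1/6)*2) + 10) = 15*((-1/3 + 1/3) + 10) = 15*(0 + 10) = 15*10 = 150)
U(L, H) = H*(6 + L) (U(L, H) = H*(L + 6) = H*(6 + L))
(z + U(3, 7))**2 = (150 + 7*(6 + 3))**2 = (150 + 7*9)**2 = (150 + 63)**2 = 213**2 = 45369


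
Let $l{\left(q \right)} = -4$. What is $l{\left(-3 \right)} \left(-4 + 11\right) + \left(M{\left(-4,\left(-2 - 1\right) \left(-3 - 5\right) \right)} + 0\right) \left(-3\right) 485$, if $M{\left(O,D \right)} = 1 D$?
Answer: $-34948$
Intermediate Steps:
$M{\left(O,D \right)} = D$
$l{\left(-3 \right)} \left(-4 + 11\right) + \left(M{\left(-4,\left(-2 - 1\right) \left(-3 - 5\right) \right)} + 0\right) \left(-3\right) 485 = - 4 \left(-4 + 11\right) + \left(\left(-2 - 1\right) \left(-3 - 5\right) + 0\right) \left(-3\right) 485 = \left(-4\right) 7 + \left(\left(-3\right) \left(-8\right) + 0\right) \left(-3\right) 485 = -28 + \left(24 + 0\right) \left(-3\right) 485 = -28 + 24 \left(-3\right) 485 = -28 - 34920 = -34948$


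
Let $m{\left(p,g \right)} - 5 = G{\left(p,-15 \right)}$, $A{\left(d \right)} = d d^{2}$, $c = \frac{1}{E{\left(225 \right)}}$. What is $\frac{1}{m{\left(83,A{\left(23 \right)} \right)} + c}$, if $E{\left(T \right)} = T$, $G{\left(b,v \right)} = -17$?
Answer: $- \frac{225}{2699} \approx -0.083364$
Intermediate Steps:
$c = \frac{1}{225} \approx 0.0044444$
$A{\left(d \right)} = d^{3}$
$m{\left(p,g \right)} = -12$ ($m{\left(p,g \right)} = 5 - 17 = -12$)
$\frac{1}{m{\left(83,A{\left(23 \right)} \right)} + c} = \frac{1}{-12 + \frac{1}{225}} = \frac{1}{- \frac{2699}{225}} = - \frac{225}{2699}$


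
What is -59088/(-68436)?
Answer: 4924/5703 ≈ 0.86341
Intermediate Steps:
-59088/(-68436) = -59088*(-1)/68436 = -1*(-4924/5703) = 4924/5703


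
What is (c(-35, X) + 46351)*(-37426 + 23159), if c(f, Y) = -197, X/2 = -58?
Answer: -658479118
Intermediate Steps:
X = -116 (X = 2*(-58) = -116)
(c(-35, X) + 46351)*(-37426 + 23159) = (-197 + 46351)*(-37426 + 23159) = 46154*(-14267) = -658479118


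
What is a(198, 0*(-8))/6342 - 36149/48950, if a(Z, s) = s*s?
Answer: -36149/48950 ≈ -0.73849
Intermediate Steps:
a(Z, s) = s²
a(198, 0*(-8))/6342 - 36149/48950 = (0*(-8))²/6342 - 36149/48950 = 0²*(1/6342) - 36149*1/48950 = 0*(1/6342) - 36149/48950 = 0 - 36149/48950 = -36149/48950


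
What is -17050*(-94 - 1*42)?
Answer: 2318800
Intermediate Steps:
-17050*(-94 - 1*42) = -17050*(-94 - 42) = -17050*(-136) = 2318800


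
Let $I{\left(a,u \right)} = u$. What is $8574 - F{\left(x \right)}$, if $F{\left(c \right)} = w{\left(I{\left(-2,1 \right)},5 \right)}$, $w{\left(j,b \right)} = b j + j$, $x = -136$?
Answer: $8568$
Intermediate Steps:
$w{\left(j,b \right)} = j + b j$
$F{\left(c \right)} = 6$ ($F{\left(c \right)} = 1 \left(1 + 5\right) = 1 \cdot 6 = 6$)
$8574 - F{\left(x \right)} = 8574 - 6 = 8568$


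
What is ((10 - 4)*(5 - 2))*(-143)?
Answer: -2574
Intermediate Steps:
((10 - 4)*(5 - 2))*(-143) = (6*3)*(-143) = 18*(-143) = -2574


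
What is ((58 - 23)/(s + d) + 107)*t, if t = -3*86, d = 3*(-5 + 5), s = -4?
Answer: -50697/2 ≈ -25349.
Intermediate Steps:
d = 0 (d = 3*0 = 0)
t = -258
((58 - 23)/(s + d) + 107)*t = ((58 - 23)/(-4 + 0) + 107)*(-258) = (35/(-4) + 107)*(-258) = (35*(-1/4) + 107)*(-258) = (-35/4 + 107)*(-258) = (393/4)*(-258) = -50697/2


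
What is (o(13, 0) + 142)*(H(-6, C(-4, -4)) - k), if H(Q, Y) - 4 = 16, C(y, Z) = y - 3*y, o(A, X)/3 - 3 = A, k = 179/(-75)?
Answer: 63802/15 ≈ 4253.5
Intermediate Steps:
k = -179/75 (k = 179*(-1/75) = -179/75 ≈ -2.3867)
o(A, X) = 9 + 3*A
C(y, Z) = -2*y
H(Q, Y) = 20 (H(Q, Y) = 4 + 16 = 20)
(o(13, 0) + 142)*(H(-6, C(-4, -4)) - k) = ((9 + 3*13) + 142)*(20 - 1*(-179/75)) = ((9 + 39) + 142)*(20 + 179/75) = (48 + 142)*(1679/75) = 190*(1679/75) = 63802/15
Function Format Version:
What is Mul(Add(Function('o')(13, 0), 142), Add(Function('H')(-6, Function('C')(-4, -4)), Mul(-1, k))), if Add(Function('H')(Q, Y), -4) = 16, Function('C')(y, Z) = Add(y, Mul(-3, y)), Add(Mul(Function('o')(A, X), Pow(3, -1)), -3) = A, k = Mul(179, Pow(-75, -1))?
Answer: Rational(63802, 15) ≈ 4253.5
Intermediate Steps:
k = Rational(-179, 75) (k = Mul(179, Rational(-1, 75)) = Rational(-179, 75) ≈ -2.3867)
Function('o')(A, X) = Add(9, Mul(3, A))
Function('C')(y, Z) = Mul(-2, y)
Function('H')(Q, Y) = 20 (Function('H')(Q, Y) = Add(4, 16) = 20)
Mul(Add(Function('o')(13, 0), 142), Add(Function('H')(-6, Function('C')(-4, -4)), Mul(-1, k))) = Mul(Add(Add(9, Mul(3, 13)), 142), Add(20, Mul(-1, Rational(-179, 75)))) = Mul(Add(Add(9, 39), 142), Add(20, Rational(179, 75))) = Mul(Add(48, 142), Rational(1679, 75)) = Mul(190, Rational(1679, 75)) = Rational(63802, 15)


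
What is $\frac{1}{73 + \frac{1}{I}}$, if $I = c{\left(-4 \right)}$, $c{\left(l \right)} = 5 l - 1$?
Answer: $\frac{21}{1532} \approx 0.013708$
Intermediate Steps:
$c{\left(l \right)} = -1 + 5 l$
$I = -21$ ($I = -1 + 5 \left(-4\right) = -1 - 20 = -21$)
$\frac{1}{73 + \frac{1}{I}} = \frac{1}{73 + \frac{1}{-21}} = \frac{1}{73 - \frac{1}{21}} = \frac{1}{\frac{1532}{21}} = \frac{21}{1532}$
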